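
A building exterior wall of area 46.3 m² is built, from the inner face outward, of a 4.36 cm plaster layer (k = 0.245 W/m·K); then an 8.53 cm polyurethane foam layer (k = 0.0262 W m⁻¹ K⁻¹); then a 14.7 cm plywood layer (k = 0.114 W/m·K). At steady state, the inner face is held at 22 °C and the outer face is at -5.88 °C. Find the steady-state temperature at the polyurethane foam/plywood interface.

T = 1.73 °C

Resistance network (inner→outer):
  R_plaster = L/(kA) = 0.0436/(0.245·46.3) = 0.003844 K/W
  R_polyurethane foam = L/(kA) = 0.0853/(0.0262·46.3) = 0.07032 K/W
  R_plywood = L/(kA) = 0.147/(0.114·46.3) = 0.02785 K/W
ΣR = 0.003844 + 0.07032 + 0.02785 = 0.1020 K/W
Q = ΔT/ΣR = (22 °C − -5.88 °C)/0.1020 = 273.3 W
From the inner boundary to the polyurethane foam/plywood interface, ΣR_partial = 0.07416 K/W.
T_interface = T_in − Q·ΣR_partial = 22 °C − (273.3)(0.07416) = 1.73 °C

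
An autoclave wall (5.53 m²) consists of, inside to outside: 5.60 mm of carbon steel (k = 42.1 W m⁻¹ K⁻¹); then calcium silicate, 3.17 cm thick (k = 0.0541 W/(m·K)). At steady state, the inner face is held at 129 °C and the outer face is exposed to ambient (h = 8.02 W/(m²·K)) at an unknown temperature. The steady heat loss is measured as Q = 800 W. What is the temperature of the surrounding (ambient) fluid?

Sum the resistances:
  R_carbon steel = L/(kA) = 0.00560/(42.1·5.53) = 2.405×10^-5 K/W
  R_calcium silicate = L/(kA) = 0.0317/(0.0541·5.53) = 0.1060 K/W
  R_conv,out = 1/(hA) = 1/(8.02·5.53) = 0.02255 K/W
ΣR = 0.1285 K/W
ΔT = Q·ΣR = 800 × 0.1285 = 102.8 K
Heat flows outward, so T_out = T_in − ΔT = 129 − 102.8 = 26.2 °C

T_out = 26.2 °C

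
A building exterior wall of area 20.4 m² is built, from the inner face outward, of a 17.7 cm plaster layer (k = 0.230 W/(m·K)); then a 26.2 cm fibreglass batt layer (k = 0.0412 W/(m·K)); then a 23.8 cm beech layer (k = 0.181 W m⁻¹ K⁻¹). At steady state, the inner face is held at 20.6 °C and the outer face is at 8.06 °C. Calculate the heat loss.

Resistance network (inner→outer):
  R_plaster = L/(kA) = 0.177/(0.230·20.4) = 0.03772 K/W
  R_fibreglass batt = L/(kA) = 0.262/(0.0412·20.4) = 0.3117 K/W
  R_beech = L/(kA) = 0.238/(0.181·20.4) = 0.06446 K/W
ΣR = 0.03772 + 0.3117 + 0.06446 = 0.4139 K/W
Q = ΔT/ΣR = (20.6 °C − 8.06 °C)/0.4139 = 30.3 W

Q = 30.3 W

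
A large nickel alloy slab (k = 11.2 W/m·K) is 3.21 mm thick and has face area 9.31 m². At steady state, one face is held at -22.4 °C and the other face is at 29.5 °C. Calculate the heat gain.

Q = 1.69×10^6 W

Q = kA·ΔT/L = 11.2 × 9.31 × |-22.4 °C − 29.5 °C| / 0.00321 = 1.69×10^6 W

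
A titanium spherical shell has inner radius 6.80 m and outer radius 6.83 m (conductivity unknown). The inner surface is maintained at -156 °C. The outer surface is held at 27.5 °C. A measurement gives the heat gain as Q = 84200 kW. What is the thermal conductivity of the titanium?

ΣR = ΔT/Q = |-156 − 27.5|/8.42×10^7 = 2.179×10^-6 K/W
(1/r₁−1/r₂)/(4πk) = 2.179×10^-6 ⇒ k = 6.459×10^-4/(4π·2.179×10^-6) = 23.6 W/m·K

k = 23.6 W/m·K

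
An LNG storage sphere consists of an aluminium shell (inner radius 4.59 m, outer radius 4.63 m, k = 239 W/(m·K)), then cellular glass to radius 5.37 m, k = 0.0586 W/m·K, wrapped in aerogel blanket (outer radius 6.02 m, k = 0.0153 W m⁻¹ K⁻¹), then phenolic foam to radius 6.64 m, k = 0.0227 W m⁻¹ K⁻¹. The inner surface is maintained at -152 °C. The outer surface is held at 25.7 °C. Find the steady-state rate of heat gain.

Resistance network (inner→outer):
  R_aluminium = (1/4.59 − 1/4.63)/(4πk) = 0.001882/(4π·239) = 6.267×10^-7 K/W
  R_cellular glass = (1/4.63 − 1/5.37)/(4πk) = 0.02976/(4π·0.0586) = 0.04042 K/W
  R_aerogel blanket = (1/5.37 − 1/6.02)/(4πk) = 0.02011/(4π·0.0153) = 0.1046 K/W
  R_phenolic foam = (1/6.02 − 1/6.64)/(4πk) = 0.01551/(4π·0.0227) = 0.05437 K/W
ΣR = 6.267×10^-7 + 0.04042 + 0.1046 + 0.05437 = 0.1994 K/W
Q = ΔT/ΣR = (-152 °C − 25.7 °C)/0.1994 = -891 W
(Negative Q ⇒ heat flows inward; heat gain = 891 W.)

Q = 891 W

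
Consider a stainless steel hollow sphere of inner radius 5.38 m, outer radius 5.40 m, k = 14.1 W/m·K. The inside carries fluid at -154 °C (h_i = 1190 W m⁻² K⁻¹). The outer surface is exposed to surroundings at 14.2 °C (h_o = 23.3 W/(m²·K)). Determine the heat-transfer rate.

Q = 1360 kW

Series thermal resistances, inner to outer:
  R_conv,in = 1/(4πr²h) = 1/(4π·5.38²·1190) = 2.310×10^-6 K/W
  R_stainless steel = (1/5.38 − 1/5.40)/(4πk) = 6.884×10^-4/(4π·14.1) = 3.885×10^-6 K/W
  R_conv,out = 1/(4πr²h) = 1/(4π·5.40²·23.3) = 1.171×10^-4 K/W
ΣR = 2.310×10^-6 + 3.885×10^-6 + 1.171×10^-4 = 1.233×10^-4 K/W
Q = ΔT/ΣR = (-154 °C − 14.2 °C)/1.233×10^-4 = -1.36×10^6 W
(Negative Q ⇒ heat flows inward; heat gain = 1.36×10^6 W.)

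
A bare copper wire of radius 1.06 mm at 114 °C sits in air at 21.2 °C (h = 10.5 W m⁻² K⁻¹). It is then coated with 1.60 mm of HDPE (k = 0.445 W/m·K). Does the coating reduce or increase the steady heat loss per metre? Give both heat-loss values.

Critical radius for a cylinder: r_cr = k/h = 0.0424 m = 4.24 cm.
Outer radius after coating: r₂ = 0.00106 + 0.00160 = 0.00266 m.
Since r₁ < r_cr and r₂ ≤ r_cr, the coating moves toward the maximum at r_cr — heat loss rises.
Bare: R = 1/(2πr₁h) = 14.30 m·K/W; Q = 92.8/14.30 = 6.49 W/m.
Coated: R = R_cond + R_conv = 6.027 m·K/W; Q = 92.8/6.027 = 15.4 W/m.

increases: 6.49 → 15.4 W/m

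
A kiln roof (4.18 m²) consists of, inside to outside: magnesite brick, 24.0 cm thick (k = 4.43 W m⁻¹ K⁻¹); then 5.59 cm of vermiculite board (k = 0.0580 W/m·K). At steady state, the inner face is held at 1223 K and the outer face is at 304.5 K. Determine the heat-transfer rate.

Resistance network (inner→outer):
  R_magnesite brick = L/(kA) = 0.240/(4.43·4.18) = 0.01296 K/W
  R_vermiculite board = L/(kA) = 0.0559/(0.0580·4.18) = 0.2306 K/W
ΣR = 0.01296 + 0.2306 = 0.2436 K/W
Q = ΔT/ΣR = (1223 K − 304.5 K)/0.2436 = 3770 W

Q = 3.77 kW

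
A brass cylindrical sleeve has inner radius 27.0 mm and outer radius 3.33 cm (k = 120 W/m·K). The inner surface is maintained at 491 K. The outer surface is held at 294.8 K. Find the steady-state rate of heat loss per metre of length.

Q' = 7.05×10^5 W/m

Q' = 2πk·ΔT/ln(r₂/r₁) = 2π × 120 × 196.2 / ln(0.0333/0.0270) = 7.05×10^5 W/m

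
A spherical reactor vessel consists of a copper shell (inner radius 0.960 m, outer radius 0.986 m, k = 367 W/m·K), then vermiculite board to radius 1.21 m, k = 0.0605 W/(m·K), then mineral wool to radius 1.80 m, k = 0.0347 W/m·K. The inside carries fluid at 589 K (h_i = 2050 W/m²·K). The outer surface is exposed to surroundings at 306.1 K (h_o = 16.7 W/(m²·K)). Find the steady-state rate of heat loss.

Resistance network (inner→outer):
  R_conv,in = 1/(4πr²h) = 1/(4π·0.960²·2050) = 4.212×10^-5 K/W
  R_copper = (1/0.960 − 1/0.986)/(4πk) = 0.02747/(4π·367) = 5.956×10^-6 K/W
  R_vermiculite board = (1/0.986 − 1/1.21)/(4πk) = 0.1878/(4π·0.0605) = 0.2470 K/W
  R_mineral wool = (1/1.21 − 1/1.80)/(4πk) = 0.2709/(4π·0.0347) = 0.6212 K/W
  R_conv,out = 1/(4πr²h) = 1/(4π·1.80²·16.7) = 0.001471 K/W
ΣR = 4.212×10^-5 + 5.956×10^-6 + 0.2470 + 0.6212 + 0.001471 = 0.8697 K/W
Q = ΔT/ΣR = (589 K − 306.1 K)/0.8697 = 325 W

Q = 325 W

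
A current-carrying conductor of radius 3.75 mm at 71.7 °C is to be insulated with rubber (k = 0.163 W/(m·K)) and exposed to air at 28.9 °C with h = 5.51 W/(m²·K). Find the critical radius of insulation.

For a cylinder, r_cr = k_ins/h = 0.163/5.51 = 0.0296 m = 2.96 cm

r_cr = 2.96 cm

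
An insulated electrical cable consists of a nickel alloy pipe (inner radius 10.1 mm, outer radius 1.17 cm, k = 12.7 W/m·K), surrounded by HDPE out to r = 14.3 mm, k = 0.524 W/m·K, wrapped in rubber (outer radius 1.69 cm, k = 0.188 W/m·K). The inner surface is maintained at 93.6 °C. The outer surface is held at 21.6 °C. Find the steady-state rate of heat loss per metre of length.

Series thermal resistances, inner to outer:
  R'_nickel alloy = ln(0.0117/0.0101)/(2πk) = 0.1471/(2π·12.7) = 0.001843 m·K/W
  R'_HDPE = ln(0.0143/0.0117)/(2πk) = 0.2007/(2π·0.524) = 0.06095 m·K/W
  R'_rubber = ln(0.0169/0.0143)/(2πk) = 0.1671/(2π·0.188) = 0.1414 m·K/W
ΣR = 0.001843 + 0.06095 + 0.1414 = 0.2042 m·K/W
Q' = ΔT/ΣR = (93.6 °C − 21.6 °C)/0.2042 = 353 W/m

Q' = 353 W/m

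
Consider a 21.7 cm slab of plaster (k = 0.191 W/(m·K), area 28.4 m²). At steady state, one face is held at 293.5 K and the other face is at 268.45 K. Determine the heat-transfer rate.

Q = 626 W

Q = kA·ΔT/L = 0.191 × 28.4 × |293.5 K − 268.45 K| / 0.217 = 626 W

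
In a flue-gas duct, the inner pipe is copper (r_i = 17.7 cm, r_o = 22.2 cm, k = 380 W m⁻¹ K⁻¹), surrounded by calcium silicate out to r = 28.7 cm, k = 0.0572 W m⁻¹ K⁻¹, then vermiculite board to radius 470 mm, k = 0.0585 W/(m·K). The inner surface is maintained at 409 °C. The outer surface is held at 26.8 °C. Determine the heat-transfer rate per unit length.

Series thermal resistances, inner to outer:
  R'_copper = ln(0.222/0.177)/(2πk) = 0.2265/(2π·380) = 9.488×10^-5 m·K/W
  R'_calcium silicate = ln(0.287/0.222)/(2πk) = 0.2568/(2π·0.0572) = 0.7145 m·K/W
  R'_vermiculite board = ln(0.470/0.287)/(2πk) = 0.4933/(2π·0.0585) = 1.342 m·K/W
ΣR = 9.488×10^-5 + 0.7145 + 1.342 = 2.057 m·K/W
Q' = ΔT/ΣR = (409 °C − 26.8 °C)/2.057 = 186 W/m

Q' = 186 W/m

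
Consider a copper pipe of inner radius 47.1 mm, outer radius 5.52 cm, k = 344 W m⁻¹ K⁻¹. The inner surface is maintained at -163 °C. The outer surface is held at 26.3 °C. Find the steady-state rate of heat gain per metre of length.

Q' = 2πk·ΔT/ln(r₂/r₁) = 2π × 344 × 189.3 / ln(0.0552/0.0471) = 2.58×10^6 W/m

Q' = 2.58×10^6 W/m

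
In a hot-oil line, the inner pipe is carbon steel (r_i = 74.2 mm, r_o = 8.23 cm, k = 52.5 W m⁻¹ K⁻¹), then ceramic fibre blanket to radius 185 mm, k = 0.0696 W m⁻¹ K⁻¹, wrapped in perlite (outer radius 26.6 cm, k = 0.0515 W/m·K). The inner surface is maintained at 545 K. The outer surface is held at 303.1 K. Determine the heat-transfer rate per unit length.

Q' = 81.3 W/m

Series thermal resistances, inner to outer:
  R'_carbon steel = ln(0.0823/0.0742)/(2πk) = 0.1036/(2π·52.5) = 3.141×10^-4 m·K/W
  R'_ceramic fibre blanket = ln(0.185/0.0823)/(2πk) = 0.8100/(2π·0.0696) = 1.852 m·K/W
  R'_perlite = ln(0.266/0.185)/(2πk) = 0.3631/(2π·0.0515) = 1.122 m·K/W
ΣR = 3.141×10^-4 + 1.852 + 1.122 = 2.974 m·K/W
Q' = ΔT/ΣR = (545 K − 303.1 K)/2.974 = 81.3 W/m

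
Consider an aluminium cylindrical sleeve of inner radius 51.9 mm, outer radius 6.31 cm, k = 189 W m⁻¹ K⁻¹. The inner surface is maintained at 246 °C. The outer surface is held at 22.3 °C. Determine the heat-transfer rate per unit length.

Q' = 2πk·ΔT/ln(r₂/r₁) = 2π × 189 × 223.7 / ln(0.0631/0.0519) = 1.36×10^6 W/m

Q' = 1360 kW/m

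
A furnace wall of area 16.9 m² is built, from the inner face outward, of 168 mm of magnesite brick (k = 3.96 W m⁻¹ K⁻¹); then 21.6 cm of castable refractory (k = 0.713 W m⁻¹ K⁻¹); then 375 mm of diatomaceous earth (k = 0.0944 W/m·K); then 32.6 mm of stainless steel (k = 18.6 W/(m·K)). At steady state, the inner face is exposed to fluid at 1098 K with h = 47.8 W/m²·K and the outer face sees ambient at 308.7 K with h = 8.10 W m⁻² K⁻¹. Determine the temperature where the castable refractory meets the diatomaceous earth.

T = 1033 K

Series thermal resistances, inner to outer:
  R_conv,in = 1/(hA) = 1/(47.8·16.9) = 0.001238 K/W
  R_magnesite brick = L/(kA) = 0.168/(3.96·16.9) = 0.002510 K/W
  R_castable refractory = L/(kA) = 0.216/(0.713·16.9) = 0.01793 K/W
  R_diatomaceous earth = L/(kA) = 0.375/(0.0944·16.9) = 0.2351 K/W
  R_stainless steel = L/(kA) = 0.0326/(18.6·16.9) = 1.037×10^-4 K/W
  R_conv,out = 1/(hA) = 1/(8.10·16.9) = 0.007305 K/W
ΣR = 0.001238 + 0.002510 + 0.01793 + 0.2351 + 1.037×10^-4 + 0.007305 = 0.2642 K/W
Q = ΔT/ΣR = (1098 K − 308.7 K)/0.2642 = 2988 W
From the inner boundary to the castable refractory/diatomaceous earth interface, ΣR_partial = 0.02168 K/W.
T_interface = T_in − Q·ΣR_partial = 1098 K − (2988)(0.02168) = 1033 K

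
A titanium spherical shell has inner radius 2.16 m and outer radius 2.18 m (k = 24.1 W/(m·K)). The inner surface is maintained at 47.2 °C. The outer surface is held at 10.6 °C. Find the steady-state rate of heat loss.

Q = 4πk·ΔT/(1/r₁ − 1/r₂) = 4π × 24.1 × 36.6 / (1/2.16 − 1/2.18) = 2.61×10^6 W

Q = 2610 kW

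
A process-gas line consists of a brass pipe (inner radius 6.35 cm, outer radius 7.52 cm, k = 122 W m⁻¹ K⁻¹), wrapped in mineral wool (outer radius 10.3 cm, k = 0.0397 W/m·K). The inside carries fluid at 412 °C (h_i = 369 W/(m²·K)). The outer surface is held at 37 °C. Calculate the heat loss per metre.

Q' = 296 W/m

Treat each layer as a resistance in series:
  R'_conv,in = 1/(2πr h) = 1/(2π·0.0635·369) = 0.006792 m·K/W
  R'_brass = ln(0.0752/0.0635)/(2πk) = 0.1691/(2π·122) = 2.206×10^-4 m·K/W
  R'_mineral wool = ln(0.103/0.0752)/(2πk) = 0.3146/(2π·0.0397) = 1.261 m·K/W
ΣR = 0.006792 + 2.206×10^-4 + 1.261 = 1.268 m·K/W
Q' = ΔT/ΣR = (412 °C − 37 °C)/1.268 = 296 W/m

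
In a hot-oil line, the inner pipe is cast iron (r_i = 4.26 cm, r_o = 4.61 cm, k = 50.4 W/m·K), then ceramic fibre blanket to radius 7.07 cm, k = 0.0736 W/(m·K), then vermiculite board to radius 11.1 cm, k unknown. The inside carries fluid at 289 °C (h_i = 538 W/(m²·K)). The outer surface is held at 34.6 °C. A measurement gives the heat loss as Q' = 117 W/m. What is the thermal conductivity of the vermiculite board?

k = 0.0578 W/m·K

ΣR = ΔT/Q' = |289 − 34.6|/117 = 2.174 m·K/W
Known resistances:
  R'_conv,in = 1/(2πr h) = 1/(2π·0.0426·538) = 0.006944 m·K/W
  R'_cast iron = ln(0.0461/0.0426)/(2πk) = 0.07896/(2π·50.4) = 2.493×10^-4 m·K/W
  R'_ceramic fibre blanket = ln(0.0707/0.0461)/(2πk) = 0.4276/(2π·0.0736) = 0.9247 m·K/W
R_vermiculite board = ΣR − ΣR_known = 2.174 − 0.9319 = 1.242 m·K/W
ln(r₂/r₁)/(2πk) = 1.242 ⇒ k = 0.4511/(2π·1.242) = 0.0578 W/m·K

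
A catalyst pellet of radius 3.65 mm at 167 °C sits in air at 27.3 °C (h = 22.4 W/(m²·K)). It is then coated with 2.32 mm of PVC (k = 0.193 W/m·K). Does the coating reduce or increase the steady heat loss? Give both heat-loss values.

increases: 0.524 → 0.973 W

Critical radius for a sphere: r_cr = 2k/h = 0.0172 m = 1.72 cm.
Outer radius after coating: r₂ = 0.00365 + 0.00232 = 0.00597 m.
Since r₁ < r_cr and r₂ ≤ r_cr, the coating moves toward the maximum at r_cr — heat loss rises.
Bare: R = 1/(4πr₁²h) = 266.7 K/W; Q = 139.7/266.7 = 0.524 W.
Coated: R = R_cond + R_conv = 143.6 K/W; Q = 139.7/143.6 = 0.973 W.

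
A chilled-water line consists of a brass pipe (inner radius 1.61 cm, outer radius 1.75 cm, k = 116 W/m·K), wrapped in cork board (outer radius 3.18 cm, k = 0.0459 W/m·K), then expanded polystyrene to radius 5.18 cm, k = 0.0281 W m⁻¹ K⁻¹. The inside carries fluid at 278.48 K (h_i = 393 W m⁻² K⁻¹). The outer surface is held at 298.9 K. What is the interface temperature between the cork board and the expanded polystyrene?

Resistance network (inner→outer):
  R'_conv,in = 1/(2πr h) = 1/(2π·0.0161·393) = 0.02515 m·K/W
  R'_brass = ln(0.0175/0.0161)/(2πk) = 0.08338/(2π·116) = 1.144×10^-4 m·K/W
  R'_cork board = ln(0.0318/0.0175)/(2πk) = 0.5973/(2π·0.0459) = 2.071 m·K/W
  R'_expanded polystyrene = ln(0.0518/0.0318)/(2πk) = 0.4879/(2π·0.0281) = 2.764 m·K/W
ΣR = 0.02515 + 1.144×10^-4 + 2.071 + 2.764 = 4.860 m·K/W
Q' = ΔT/ΣR = (278.48 K − 298.9 K)/4.860 = -4.202 W/m
From the inner boundary to the cork board/expanded polystyrene interface, ΣR_partial = 2.096 m·K/W.
T_interface = T_in − Q'·ΣR_partial = 278.48 K − (-4.202)(2.096) = 287.3 K

T = 287.3 K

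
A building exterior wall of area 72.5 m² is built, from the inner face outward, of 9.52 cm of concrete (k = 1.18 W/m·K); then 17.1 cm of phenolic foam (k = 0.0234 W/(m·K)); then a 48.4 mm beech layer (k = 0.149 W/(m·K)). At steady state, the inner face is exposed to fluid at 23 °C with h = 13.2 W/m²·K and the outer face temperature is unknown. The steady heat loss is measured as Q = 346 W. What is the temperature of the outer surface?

Sum the resistances:
  R_conv,in = 1/(hA) = 1/(13.2·72.5) = 0.001045 K/W
  R_concrete = L/(kA) = 0.0952/(1.18·72.5) = 0.001113 K/W
  R_phenolic foam = L/(kA) = 0.171/(0.0234·72.5) = 0.1008 K/W
  R_beech = L/(kA) = 0.0484/(0.149·72.5) = 0.004480 K/W
ΣR = 0.1074 K/W
ΔT = Q·ΣR = 346 × 0.1074 = 37.16 K
Heat flows outward, so T_out = T_in − ΔT = 23 − 37.16 = -14.2 °C

T_out = -14.2 °C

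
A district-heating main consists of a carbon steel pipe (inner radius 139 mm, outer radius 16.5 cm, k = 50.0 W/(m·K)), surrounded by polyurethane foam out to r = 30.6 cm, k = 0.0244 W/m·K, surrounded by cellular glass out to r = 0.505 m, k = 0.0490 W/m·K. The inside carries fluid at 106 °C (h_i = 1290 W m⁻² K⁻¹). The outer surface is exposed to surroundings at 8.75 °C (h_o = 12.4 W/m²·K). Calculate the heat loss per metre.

Q' = 17.1 W/m

Series thermal resistances, inner to outer:
  R'_conv,in = 1/(2πr h) = 1/(2π·0.139·1290) = 8.876×10^-4 m·K/W
  R'_carbon steel = ln(0.165/0.139)/(2πk) = 0.1715/(2π·50.0) = 5.458×10^-4 m·K/W
  R'_polyurethane foam = ln(0.306/0.165)/(2πk) = 0.6176/(2π·0.0244) = 4.029 m·K/W
  R'_cellular glass = ln(0.505/0.306)/(2πk) = 0.5010/(2π·0.0490) = 1.627 m·K/W
  R'_conv,out = 1/(2πr h) = 1/(2π·0.505·12.4) = 0.02542 m·K/W
ΣR = 8.876×10^-4 + 5.458×10^-4 + 4.029 + 1.627 + 0.02542 = 5.683 m·K/W
Q' = ΔT/ΣR = (106 °C − 8.75 °C)/5.683 = 17.1 W/m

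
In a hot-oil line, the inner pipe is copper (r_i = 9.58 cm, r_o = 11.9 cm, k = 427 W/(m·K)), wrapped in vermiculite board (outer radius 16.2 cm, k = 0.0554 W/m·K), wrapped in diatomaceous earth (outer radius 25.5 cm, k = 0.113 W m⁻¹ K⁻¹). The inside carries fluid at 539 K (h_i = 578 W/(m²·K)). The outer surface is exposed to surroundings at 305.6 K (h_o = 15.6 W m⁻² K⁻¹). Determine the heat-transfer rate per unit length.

Treat each layer as a resistance in series:
  R'_conv,in = 1/(2πr h) = 1/(2π·0.0958·578) = 0.002874 m·K/W
  R'_copper = ln(0.119/0.0958)/(2πk) = 0.2169/(2π·427) = 8.083×10^-5 m·K/W
  R'_vermiculite board = ln(0.162/0.119)/(2πk) = 0.3085/(2π·0.0554) = 0.8862 m·K/W
  R'_diatomaceous earth = ln(0.255/0.162)/(2πk) = 0.4537/(2π·0.113) = 0.6390 m·K/W
  R'_conv,out = 1/(2πr h) = 1/(2π·0.255·15.6) = 0.04001 m·K/W
ΣR = 0.002874 + 8.083×10^-5 + 0.8862 + 0.6390 + 0.04001 = 1.568 m·K/W
Q' = ΔT/ΣR = (539 K − 305.6 K)/1.568 = 149 W/m

Q' = 149 W/m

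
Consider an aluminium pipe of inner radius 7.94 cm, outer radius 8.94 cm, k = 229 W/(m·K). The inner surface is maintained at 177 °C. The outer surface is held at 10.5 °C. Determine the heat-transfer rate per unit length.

Q' = 2020 kW/m

Q' = 2πk·ΔT/ln(r₂/r₁) = 2π × 229 × 166.5 / ln(0.0894/0.0794) = 2.02×10^6 W/m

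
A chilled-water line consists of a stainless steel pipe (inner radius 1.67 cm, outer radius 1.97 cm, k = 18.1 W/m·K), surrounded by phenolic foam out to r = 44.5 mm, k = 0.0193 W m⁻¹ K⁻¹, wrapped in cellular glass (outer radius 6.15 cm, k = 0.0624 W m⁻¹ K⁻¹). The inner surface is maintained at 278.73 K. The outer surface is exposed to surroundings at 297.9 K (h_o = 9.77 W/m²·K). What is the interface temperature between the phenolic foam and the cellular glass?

Treat each layer as a resistance in series:
  R'_stainless steel = ln(0.0197/0.0167)/(2πk) = 0.1652/(2π·18.1) = 0.001453 m·K/W
  R'_phenolic foam = ln(0.0445/0.0197)/(2πk) = 0.8149/(2π·0.0193) = 6.720 m·K/W
  R'_cellular glass = ln(0.0615/0.0445)/(2πk) = 0.3235/(2π·0.0624) = 0.8252 m·K/W
  R'_conv,out = 1/(2πr h) = 1/(2π·0.0615·9.77) = 0.2649 m·K/W
ΣR = 0.001453 + 6.720 + 0.8252 + 0.2649 = 7.812 m·K/W
Q' = ΔT/ΣR = (278.73 K − 297.9 K)/7.812 = -2.454 W/m
From the inner boundary to the phenolic foam/cellular glass interface, ΣR_partial = 6.721 m·K/W.
T_interface = T_in − Q'·ΣR_partial = 278.73 K − (-2.454)(6.721) = 295.2 K

T = 295.2 K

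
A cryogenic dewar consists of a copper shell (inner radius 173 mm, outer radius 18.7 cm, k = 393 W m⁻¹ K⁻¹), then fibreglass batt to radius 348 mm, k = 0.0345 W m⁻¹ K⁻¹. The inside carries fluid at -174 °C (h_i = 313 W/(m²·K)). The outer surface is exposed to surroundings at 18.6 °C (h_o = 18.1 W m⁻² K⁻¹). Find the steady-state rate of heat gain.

Resistance network (inner→outer):
  R_conv,in = 1/(4πr²h) = 1/(4π·0.173²·313) = 0.008495 K/W
  R_copper = (1/0.173 − 1/0.187)/(4πk) = 0.4328/(4π·393) = 8.763×10^-5 K/W
  R_fibreglass batt = (1/0.187 − 1/0.348)/(4πk) = 2.474/(4π·0.0345) = 5.707 K/W
  R_conv,out = 1/(4πr²h) = 1/(4π·0.348²·18.1) = 0.03630 K/W
ΣR = 0.008495 + 8.763×10^-5 + 5.707 + 0.03630 = 5.752 K/W
Q = ΔT/ΣR = (-174 °C − 18.6 °C)/5.752 = -33.5 W
(Negative Q ⇒ heat flows inward; heat gain = 33.5 W.)

Q = 33.5 W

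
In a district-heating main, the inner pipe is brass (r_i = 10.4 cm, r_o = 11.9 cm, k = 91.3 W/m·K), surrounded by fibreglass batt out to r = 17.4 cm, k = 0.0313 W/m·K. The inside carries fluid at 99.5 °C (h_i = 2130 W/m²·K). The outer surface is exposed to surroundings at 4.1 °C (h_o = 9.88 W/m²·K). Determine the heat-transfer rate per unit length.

Q' = 47.1 W/m

Treat each layer as a resistance in series:
  R'_conv,in = 1/(2πr h) = 1/(2π·0.104·2130) = 7.185×10^-4 m·K/W
  R'_brass = ln(0.119/0.104)/(2πk) = 0.1347/(2π·91.3) = 2.349×10^-4 m·K/W
  R'_fibreglass batt = ln(0.174/0.119)/(2πk) = 0.3799/(2π·0.0313) = 1.932 m·K/W
  R'_conv,out = 1/(2πr h) = 1/(2π·0.174·9.88) = 0.09258 m·K/W
ΣR = 7.185×10^-4 + 2.349×10^-4 + 1.932 + 0.09258 = 2.026 m·K/W
Q' = ΔT/ΣR = (99.5 °C − 4.1 °C)/2.026 = 47.1 W/m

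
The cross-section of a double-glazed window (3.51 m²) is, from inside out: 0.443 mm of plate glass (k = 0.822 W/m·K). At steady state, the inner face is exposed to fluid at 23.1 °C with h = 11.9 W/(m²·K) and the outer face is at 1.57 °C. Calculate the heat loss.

Series thermal resistances, inner to outer:
  R_conv,in = 1/(hA) = 1/(11.9·3.51) = 0.02394 K/W
  R_plate glass = L/(kA) = 4.43×10^-4/(0.822·3.51) = 1.535×10^-4 K/W
ΣR = 0.02394 + 1.535×10^-4 = 0.02409 K/W
Q = ΔT/ΣR = (23.1 °C − 1.57 °C)/0.02409 = 894 W

Q = 894 W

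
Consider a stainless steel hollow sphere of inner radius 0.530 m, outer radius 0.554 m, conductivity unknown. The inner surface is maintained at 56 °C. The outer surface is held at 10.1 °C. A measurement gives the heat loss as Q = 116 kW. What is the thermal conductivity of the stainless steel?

ΣR = ΔT/Q = |56 − 10.1|/1.16×10^5 = 3.957×10^-4 K/W
(1/r₁−1/r₂)/(4πk) = 3.957×10^-4 ⇒ k = 0.08174/(4π·3.957×10^-4) = 16.4 W/m·K

k = 16.4 W/m·K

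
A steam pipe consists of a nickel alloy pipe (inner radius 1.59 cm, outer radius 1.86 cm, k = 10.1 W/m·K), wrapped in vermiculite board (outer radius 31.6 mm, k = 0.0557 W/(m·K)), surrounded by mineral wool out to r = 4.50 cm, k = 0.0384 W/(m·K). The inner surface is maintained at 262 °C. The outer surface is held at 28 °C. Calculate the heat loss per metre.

Q' = 78.5 W/m

Resistance network (inner→outer):
  R'_nickel alloy = ln(0.0186/0.0159)/(2πk) = 0.1568/(2π·10.1) = 0.002472 m·K/W
  R'_vermiculite board = ln(0.0316/0.0186)/(2πk) = 0.5300/(2π·0.0557) = 1.514 m·K/W
  R'_mineral wool = ln(0.0450/0.0316)/(2πk) = 0.3535/(2π·0.0384) = 1.465 m·K/W
ΣR = 0.002472 + 1.514 + 1.465 = 2.981 m·K/W
Q' = ΔT/ΣR = (262 °C − 28 °C)/2.981 = 78.5 W/m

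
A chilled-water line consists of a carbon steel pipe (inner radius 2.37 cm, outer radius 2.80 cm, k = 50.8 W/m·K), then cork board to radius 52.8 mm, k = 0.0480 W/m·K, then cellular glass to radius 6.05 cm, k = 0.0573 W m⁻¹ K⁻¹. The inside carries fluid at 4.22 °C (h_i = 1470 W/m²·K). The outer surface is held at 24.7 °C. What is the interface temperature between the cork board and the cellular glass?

Series thermal resistances, inner to outer:
  R'_conv,in = 1/(2πr h) = 1/(2π·0.0237·1470) = 0.004568 m·K/W
  R'_carbon steel = ln(0.0280/0.0237)/(2πk) = 0.1667/(2π·50.8) = 5.224×10^-4 m·K/W
  R'_cork board = ln(0.0528/0.0280)/(2πk) = 0.6343/(2π·0.0480) = 2.103 m·K/W
  R'_cellular glass = ln(0.0605/0.0528)/(2πk) = 0.1361/(2π·0.0573) = 0.3781 m·K/W
ΣR = 0.004568 + 5.224×10^-4 + 2.103 + 0.3781 = 2.486 m·K/W
Q' = ΔT/ΣR = (4.22 °C − 24.7 °C)/2.486 = -8.238 W/m
From the inner boundary to the cork board/cellular glass interface, ΣR_partial = 2.108 m·K/W.
T_interface = T_in − Q'·ΣR_partial = 4.22 °C − (-8.238)(2.108) = 21.6 °C

T = 21.6 °C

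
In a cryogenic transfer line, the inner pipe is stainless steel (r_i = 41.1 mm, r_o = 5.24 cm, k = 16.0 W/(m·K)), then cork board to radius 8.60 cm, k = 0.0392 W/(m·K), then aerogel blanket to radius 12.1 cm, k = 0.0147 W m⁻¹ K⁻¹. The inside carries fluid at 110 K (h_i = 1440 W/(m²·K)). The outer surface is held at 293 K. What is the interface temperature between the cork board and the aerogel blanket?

T = 174.6 K

Resistance network (inner→outer):
  R'_conv,in = 1/(2πr h) = 1/(2π·0.0411·1440) = 0.002689 m·K/W
  R'_stainless steel = ln(0.0524/0.0411)/(2πk) = 0.2429/(2π·16.0) = 0.002416 m·K/W
  R'_cork board = ln(0.0860/0.0524)/(2πk) = 0.4954/(2π·0.0392) = 2.012 m·K/W
  R'_aerogel blanket = ln(0.121/0.0860)/(2πk) = 0.3414/(2π·0.0147) = 3.697 m·K/W
ΣR = 0.002689 + 0.002416 + 2.012 + 3.697 = 5.714 m·K/W
Q' = ΔT/ΣR = (110 K − 293 K)/5.714 = -32.03 W/m
From the inner boundary to the cork board/aerogel blanket interface, ΣR_partial = 2.017 m·K/W.
T_interface = T_in − Q'·ΣR_partial = 110 K − (-32.03)(2.017) = 174.6 K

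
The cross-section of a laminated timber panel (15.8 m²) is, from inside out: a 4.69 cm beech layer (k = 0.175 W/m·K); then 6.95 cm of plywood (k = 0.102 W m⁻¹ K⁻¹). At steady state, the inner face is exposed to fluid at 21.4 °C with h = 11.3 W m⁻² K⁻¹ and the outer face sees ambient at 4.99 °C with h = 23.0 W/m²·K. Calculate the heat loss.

Series thermal resistances, inner to outer:
  R_conv,in = 1/(hA) = 1/(11.3·15.8) = 0.005601 K/W
  R_beech = L/(kA) = 0.0469/(0.175·15.8) = 0.01696 K/W
  R_plywood = L/(kA) = 0.0695/(0.102·15.8) = 0.04312 K/W
  R_conv,out = 1/(hA) = 1/(23.0·15.8) = 0.002752 K/W
ΣR = 0.005601 + 0.01696 + 0.04312 + 0.002752 = 0.06843 K/W
Q = ΔT/ΣR = (21.4 °C − 4.99 °C)/0.06843 = 240 W

Q = 240 W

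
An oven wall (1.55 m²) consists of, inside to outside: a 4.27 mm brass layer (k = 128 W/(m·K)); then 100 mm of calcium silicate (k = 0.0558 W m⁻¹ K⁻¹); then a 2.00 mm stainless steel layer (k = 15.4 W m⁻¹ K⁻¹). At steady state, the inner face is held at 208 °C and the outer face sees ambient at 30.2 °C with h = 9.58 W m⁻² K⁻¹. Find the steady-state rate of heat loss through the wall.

Q = 145 W

Series thermal resistances, inner to outer:
  R_brass = L/(kA) = 0.00427/(128·1.55) = 2.152×10^-5 K/W
  R_calcium silicate = L/(kA) = 0.100/(0.0558·1.55) = 1.156 K/W
  R_stainless steel = L/(kA) = 0.00200/(15.4·1.55) = 8.379×10^-5 K/W
  R_conv,out = 1/(hA) = 1/(9.58·1.55) = 0.06734 K/W
ΣR = 2.152×10^-5 + 1.156 + 8.379×10^-5 + 0.06734 = 1.223 K/W
Q = ΔT/ΣR = (208 °C − 30.2 °C)/1.223 = 145 W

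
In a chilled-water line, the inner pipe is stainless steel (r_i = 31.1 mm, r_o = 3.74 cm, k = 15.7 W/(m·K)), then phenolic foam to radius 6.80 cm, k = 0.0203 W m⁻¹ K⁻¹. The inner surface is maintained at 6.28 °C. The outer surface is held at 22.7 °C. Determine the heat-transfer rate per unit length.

Q' = 3.50 W/m

Series thermal resistances, inner to outer:
  R'_stainless steel = ln(0.0374/0.0311)/(2πk) = 0.1845/(2π·15.7) = 0.001870 m·K/W
  R'_phenolic foam = ln(0.0680/0.0374)/(2πk) = 0.5978/(2π·0.0203) = 4.687 m·K/W
ΣR = 0.001870 + 4.687 = 4.689 m·K/W
Q' = ΔT/ΣR = (6.28 °C − 22.7 °C)/4.689 = -3.50 W/m
(Negative Q' ⇒ heat flows inward; heat gain = 3.50 W/m.)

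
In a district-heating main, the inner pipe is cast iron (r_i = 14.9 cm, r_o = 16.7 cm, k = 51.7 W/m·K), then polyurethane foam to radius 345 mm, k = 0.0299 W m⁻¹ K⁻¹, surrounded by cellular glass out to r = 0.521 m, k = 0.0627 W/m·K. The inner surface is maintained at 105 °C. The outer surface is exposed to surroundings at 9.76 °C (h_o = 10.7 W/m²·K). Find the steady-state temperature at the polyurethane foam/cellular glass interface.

Series thermal resistances, inner to outer:
  R'_cast iron = ln(0.167/0.149)/(2πk) = 0.1140/(2π·51.7) = 3.511×10^-4 m·K/W
  R'_polyurethane foam = ln(0.345/0.167)/(2πk) = 0.7256/(2π·0.0299) = 3.862 m·K/W
  R'_cellular glass = ln(0.521/0.345)/(2πk) = 0.4122/(2π·0.0627) = 1.046 m·K/W
  R'_conv,out = 1/(2πr h) = 1/(2π·0.521·10.7) = 0.02855 m·K/W
ΣR = 3.511×10^-4 + 3.862 + 1.046 + 0.02855 = 4.937 m·K/W
Q' = ΔT/ΣR = (105 °C − 9.76 °C)/4.937 = 19.29 W/m
From the inner boundary to the polyurethane foam/cellular glass interface, ΣR_partial = 3.862 m·K/W.
T_interface = T_in − Q'·ΣR_partial = 105 °C − (19.29)(3.862) = 30.5 °C

T = 30.5 °C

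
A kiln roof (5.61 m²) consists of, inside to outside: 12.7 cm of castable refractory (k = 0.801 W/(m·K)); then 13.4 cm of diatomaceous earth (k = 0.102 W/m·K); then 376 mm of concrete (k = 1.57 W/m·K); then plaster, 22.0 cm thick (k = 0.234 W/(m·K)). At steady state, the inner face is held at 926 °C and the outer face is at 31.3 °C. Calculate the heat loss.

Resistance network (inner→outer):
  R_castable refractory = L/(kA) = 0.127/(0.801·5.61) = 0.02826 K/W
  R_diatomaceous earth = L/(kA) = 0.134/(0.102·5.61) = 0.2342 K/W
  R_concrete = L/(kA) = 0.376/(1.57·5.61) = 0.04269 K/W
  R_plaster = L/(kA) = 0.220/(0.234·5.61) = 0.1676 K/W
ΣR = 0.02826 + 0.2342 + 0.04269 + 0.1676 = 0.4728 K/W
Q = ΔT/ΣR = (926 °C − 31.3 °C)/0.4728 = 1890 W

Q = 1890 W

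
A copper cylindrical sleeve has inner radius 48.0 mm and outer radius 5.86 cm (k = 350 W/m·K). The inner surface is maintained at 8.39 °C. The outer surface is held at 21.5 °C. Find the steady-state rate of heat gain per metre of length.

Q' = 2πk·ΔT/ln(r₂/r₁) = 2π × 350 × 13.11 / ln(0.0586/0.0480) = 1.44×10^5 W/m

Q' = 144 kW/m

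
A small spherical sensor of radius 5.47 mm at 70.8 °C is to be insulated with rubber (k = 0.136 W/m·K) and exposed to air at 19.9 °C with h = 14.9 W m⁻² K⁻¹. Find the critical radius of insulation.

For a sphere, r_cr = 2k_ins/h = 2·0.136/14.9 = 0.0183 m = 1.83 cm

r_cr = 1.83 cm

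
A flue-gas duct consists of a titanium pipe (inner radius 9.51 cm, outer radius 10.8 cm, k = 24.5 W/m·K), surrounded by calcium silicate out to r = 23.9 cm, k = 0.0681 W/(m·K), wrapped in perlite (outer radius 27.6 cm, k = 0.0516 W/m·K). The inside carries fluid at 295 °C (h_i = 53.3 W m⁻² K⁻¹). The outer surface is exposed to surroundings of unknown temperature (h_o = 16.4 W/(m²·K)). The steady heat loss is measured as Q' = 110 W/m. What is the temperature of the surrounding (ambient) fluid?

Series resistances:
  R'_conv,in = 1/(2πr h) = 1/(2π·0.0951·53.3) = 0.03140 m·K/W
  R'_titanium = ln(0.108/0.0951)/(2πk) = 0.1272/(2π·24.5) = 8.263×10^-4 m·K/W
  R'_calcium silicate = ln(0.239/0.108)/(2πk) = 0.7943/(2π·0.0681) = 1.856 m·K/W
  R'_perlite = ln(0.276/0.239)/(2πk) = 0.1439/(2π·0.0516) = 0.4440 m·K/W
  R'_conv,out = 1/(2πr h) = 1/(2π·0.276·16.4) = 0.03516 m·K/W
ΣR = 2.368 m·K/W
ΔT = Q'·ΣR = 110 × 2.368 = 260.5 K
Heat flows outward, so T_out = T_in − ΔT = 295 − 260.5 = 34.5 °C

T_out = 34.5 °C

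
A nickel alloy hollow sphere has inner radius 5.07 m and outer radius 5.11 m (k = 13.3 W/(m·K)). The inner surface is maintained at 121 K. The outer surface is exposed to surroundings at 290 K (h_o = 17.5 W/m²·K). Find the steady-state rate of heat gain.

Treat each layer as a resistance in series:
  R_nickel alloy = (1/5.07 − 1/5.11)/(4πk) = 0.001544/(4π·13.3) = 9.238×10^-6 K/W
  R_conv,out = 1/(4πr²h) = 1/(4π·5.11²·17.5) = 1.741×10^-4 K/W
ΣR = 9.238×10^-6 + 1.741×10^-4 = 1.833×10^-4 K/W
Q = ΔT/ΣR = (121 K − 290 K)/1.833×10^-4 = -9.22×10^5 W
(Negative Q ⇒ heat flows inward; heat gain = 9.22×10^5 W.)

Q = 9.22×10^5 W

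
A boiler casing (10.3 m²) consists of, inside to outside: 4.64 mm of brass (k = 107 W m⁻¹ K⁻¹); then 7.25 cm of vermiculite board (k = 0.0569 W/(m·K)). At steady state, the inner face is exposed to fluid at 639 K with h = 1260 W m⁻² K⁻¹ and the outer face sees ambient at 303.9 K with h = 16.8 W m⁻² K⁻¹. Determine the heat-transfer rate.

Q = 2590 W

Treat each layer as a resistance in series:
  R_conv,in = 1/(hA) = 1/(1260·10.3) = 7.705×10^-5 K/W
  R_brass = L/(kA) = 0.00464/(107·10.3) = 4.210×10^-6 K/W
  R_vermiculite board = L/(kA) = 0.0725/(0.0569·10.3) = 0.1237 K/W
  R_conv,out = 1/(hA) = 1/(16.8·10.3) = 0.005779 K/W
ΣR = 7.705×10^-5 + 4.210×10^-6 + 0.1237 + 0.005779 = 0.1296 K/W
Q = ΔT/ΣR = (639 K − 303.9 K)/0.1296 = 2590 W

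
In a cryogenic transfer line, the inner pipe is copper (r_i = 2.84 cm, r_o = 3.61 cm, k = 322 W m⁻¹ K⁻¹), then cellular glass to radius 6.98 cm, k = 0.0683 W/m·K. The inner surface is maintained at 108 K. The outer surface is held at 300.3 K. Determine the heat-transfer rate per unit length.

Q' = 125 W/m

Resistance network (inner→outer):
  R'_copper = ln(0.0361/0.0284)/(2πk) = 0.2399/(2π·322) = 1.186×10^-4 m·K/W
  R'_cellular glass = ln(0.0698/0.0361)/(2πk) = 0.6593/(2π·0.0683) = 1.536 m·K/W
ΣR = 1.186×10^-4 + 1.536 = 1.536 m·K/W
Q' = ΔT/ΣR = (108 K − 300.3 K)/1.536 = -125 W/m
(Negative Q' ⇒ heat flows inward; heat gain = 125 W/m.)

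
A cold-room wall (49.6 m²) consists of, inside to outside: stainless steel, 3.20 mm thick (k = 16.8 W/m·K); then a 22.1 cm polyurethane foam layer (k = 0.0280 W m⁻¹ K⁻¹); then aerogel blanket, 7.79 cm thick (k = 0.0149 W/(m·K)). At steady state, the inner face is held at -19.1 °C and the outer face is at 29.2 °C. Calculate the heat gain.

Resistance network (inner→outer):
  R_stainless steel = L/(kA) = 0.00320/(16.8·49.6) = 3.840×10^-6 K/W
  R_polyurethane foam = L/(kA) = 0.221/(0.0280·49.6) = 0.1591 K/W
  R_aerogel blanket = L/(kA) = 0.0779/(0.0149·49.6) = 0.1054 K/W
ΣR = 3.840×10^-6 + 0.1591 + 0.1054 = 0.2645 K/W
Q = ΔT/ΣR = (-19.1 °C − 29.2 °C)/0.2645 = -183 W
(Negative Q ⇒ heat flows inward; heat gain = 183 W.)

Q = 183 W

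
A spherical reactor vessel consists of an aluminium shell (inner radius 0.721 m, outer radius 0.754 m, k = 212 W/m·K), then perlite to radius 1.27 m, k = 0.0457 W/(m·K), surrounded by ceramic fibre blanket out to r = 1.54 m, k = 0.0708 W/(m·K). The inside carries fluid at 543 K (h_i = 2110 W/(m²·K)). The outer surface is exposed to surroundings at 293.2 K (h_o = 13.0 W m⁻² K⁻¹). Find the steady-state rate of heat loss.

Treat each layer as a resistance in series:
  R_conv,in = 1/(4πr²h) = 1/(4π·0.721²·2110) = 7.255×10^-5 K/W
  R_aluminium = (1/0.721 − 1/0.754)/(4πk) = 0.06070/(4π·212) = 2.279×10^-5 K/W
  R_perlite = (1/0.754 − 1/1.27)/(4πk) = 0.5389/(4π·0.0457) = 0.9383 K/W
  R_ceramic fibre blanket = (1/1.27 − 1/1.54)/(4πk) = 0.1381/(4π·0.0708) = 0.1552 K/W
  R_conv,out = 1/(4πr²h) = 1/(4π·1.54²·13.0) = 0.002581 K/W
ΣR = 7.255×10^-5 + 2.279×10^-5 + 0.9383 + 0.1552 + 0.002581 = 1.096 K/W
Q = ΔT/ΣR = (543 K − 293.2 K)/1.096 = 228 W

Q = 228 W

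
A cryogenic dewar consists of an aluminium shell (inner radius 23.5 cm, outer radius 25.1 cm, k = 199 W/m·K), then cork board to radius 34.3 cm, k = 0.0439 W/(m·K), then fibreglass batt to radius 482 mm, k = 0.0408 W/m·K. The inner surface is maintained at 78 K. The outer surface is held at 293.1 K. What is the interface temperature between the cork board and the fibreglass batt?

T = 194.5 K

Series thermal resistances, inner to outer:
  R_aluminium = (1/0.235 − 1/0.251)/(4πk) = 0.2713/(4π·199) = 1.085×10^-4 K/W
  R_cork board = (1/0.251 − 1/0.343)/(4πk) = 1.069/(4π·0.0439) = 1.937 K/W
  R_fibreglass batt = (1/0.343 − 1/0.482)/(4πk) = 0.8408/(4π·0.0408) = 1.640 K/W
ΣR = 1.085×10^-4 + 1.937 + 1.640 = 3.577 K/W
Q = ΔT/ΣR = (78 K − 293.1 K)/3.577 = -60.13 W
From the inner boundary to the cork board/fibreglass batt interface, ΣR_partial = 1.937 K/W.
T_interface = T_in − Q·ΣR_partial = 78 K − (-60.13)(1.937) = 194.5 K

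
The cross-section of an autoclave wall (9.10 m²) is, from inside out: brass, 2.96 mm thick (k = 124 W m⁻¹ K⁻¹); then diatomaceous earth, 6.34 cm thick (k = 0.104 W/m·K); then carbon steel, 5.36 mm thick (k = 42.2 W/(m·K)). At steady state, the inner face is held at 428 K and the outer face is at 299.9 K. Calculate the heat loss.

Q = 1910 W

Series thermal resistances, inner to outer:
  R_brass = L/(kA) = 0.00296/(124·9.10) = 2.623×10^-6 K/W
  R_diatomaceous earth = L/(kA) = 0.0634/(0.104·9.10) = 0.06699 K/W
  R_carbon steel = L/(kA) = 0.00536/(42.2·9.10) = 1.396×10^-5 K/W
ΣR = 2.623×10^-6 + 0.06699 + 1.396×10^-5 = 0.06701 K/W
Q = ΔT/ΣR = (428 K − 299.9 K)/0.06701 = 1910 W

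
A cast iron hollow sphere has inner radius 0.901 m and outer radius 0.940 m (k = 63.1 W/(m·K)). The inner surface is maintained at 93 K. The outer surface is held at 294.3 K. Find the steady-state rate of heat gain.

Q = 4πk·ΔT/(1/r₁ − 1/r₂) = 4π × 63.1 × 201.3 / (1/0.901 − 1/0.940) = 3.47×10^6 W

Q = 3470 kW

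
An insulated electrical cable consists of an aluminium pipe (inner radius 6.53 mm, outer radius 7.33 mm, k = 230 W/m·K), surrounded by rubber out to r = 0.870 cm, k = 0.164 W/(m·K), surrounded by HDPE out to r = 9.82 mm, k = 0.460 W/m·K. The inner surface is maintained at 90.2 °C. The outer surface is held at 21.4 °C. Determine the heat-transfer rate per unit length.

Resistance network (inner→outer):
  R'_aluminium = ln(0.00733/0.00653)/(2πk) = 0.1156/(2π·230) = 7.997×10^-5 m·K/W
  R'_rubber = ln(0.00870/0.00733)/(2πk) = 0.1713/(2π·0.164) = 0.1663 m·K/W
  R'_HDPE = ln(0.00982/0.00870)/(2πk) = 0.1211/(2π·0.460) = 0.04190 m·K/W
ΣR = 7.997×10^-5 + 0.1663 + 0.04190 = 0.2083 m·K/W
Q' = ΔT/ΣR = (90.2 °C − 21.4 °C)/0.2083 = 330 W/m

Q' = 330 W/m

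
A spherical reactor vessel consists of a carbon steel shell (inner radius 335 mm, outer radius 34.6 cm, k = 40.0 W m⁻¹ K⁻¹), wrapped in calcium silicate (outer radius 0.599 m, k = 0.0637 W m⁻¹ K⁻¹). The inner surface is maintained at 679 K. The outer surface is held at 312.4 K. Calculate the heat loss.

Q = 240 W

Treat each layer as a resistance in series:
  R_carbon steel = (1/0.335 − 1/0.346)/(4πk) = 0.09490/(4π·40.0) = 1.888×10^-4 K/W
  R_calcium silicate = (1/0.346 − 1/0.599)/(4πk) = 1.221/(4π·0.0637) = 1.525 K/W
ΣR = 1.888×10^-4 + 1.525 = 1.525 K/W
Q = ΔT/ΣR = (679 K − 312.4 K)/1.525 = 240 W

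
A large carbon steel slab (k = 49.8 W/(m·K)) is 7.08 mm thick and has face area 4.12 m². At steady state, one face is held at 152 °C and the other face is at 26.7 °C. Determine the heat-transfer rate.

Q = 3630 kW

Q = kA·ΔT/L = 49.8 × 4.12 × |152 °C − 26.7 °C| / 0.00708 = 3.63×10^6 W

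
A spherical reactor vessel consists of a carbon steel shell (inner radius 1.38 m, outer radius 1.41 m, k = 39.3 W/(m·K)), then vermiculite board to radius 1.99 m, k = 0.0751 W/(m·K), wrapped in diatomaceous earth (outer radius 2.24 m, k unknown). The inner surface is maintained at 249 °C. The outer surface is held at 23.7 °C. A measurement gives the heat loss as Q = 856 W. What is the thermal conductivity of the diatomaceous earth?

ΣR = ΔT/Q = |249 − 23.7|/856 = 0.2632 K/W
Known resistances:
  R_carbon steel = (1/1.38 − 1/1.41)/(4πk) = 0.01542/(4π·39.3) = 3.122×10^-5 K/W
  R_vermiculite board = (1/1.41 − 1/1.99)/(4πk) = 0.2067/(4π·0.0751) = 0.2190 K/W
R_diatomaceous earth = ΣR − ΣR_known = 0.2632 − 0.2190 = 0.04420 K/W
(1/r₁−1/r₂)/(4πk) = 0.04420 ⇒ k = 0.05608/(4π·0.04420) = 0.101 W/m·K

k = 0.101 W/m·K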